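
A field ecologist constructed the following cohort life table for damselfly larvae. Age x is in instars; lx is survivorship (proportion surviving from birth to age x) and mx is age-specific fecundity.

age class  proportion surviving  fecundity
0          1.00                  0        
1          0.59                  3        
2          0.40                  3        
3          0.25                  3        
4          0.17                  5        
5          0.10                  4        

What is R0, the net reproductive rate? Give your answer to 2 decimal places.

lx·mx by age: 0, 1.77, 1.2, 0.75, 0.85, 0.4
R0 = Σ lx·mx = 4.97 → 4.97

4.97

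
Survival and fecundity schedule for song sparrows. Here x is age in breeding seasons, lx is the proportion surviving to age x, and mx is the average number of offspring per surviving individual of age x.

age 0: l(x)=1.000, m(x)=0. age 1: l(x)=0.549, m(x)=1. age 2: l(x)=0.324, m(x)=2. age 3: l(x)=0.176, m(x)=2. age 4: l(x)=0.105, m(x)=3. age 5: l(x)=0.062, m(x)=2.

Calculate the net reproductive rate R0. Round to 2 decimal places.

1.99

lx·mx by age: 0, 0.549, 0.648, 0.352, 0.315, 0.124
R0 = Σ lx·mx = 1.988 → 1.99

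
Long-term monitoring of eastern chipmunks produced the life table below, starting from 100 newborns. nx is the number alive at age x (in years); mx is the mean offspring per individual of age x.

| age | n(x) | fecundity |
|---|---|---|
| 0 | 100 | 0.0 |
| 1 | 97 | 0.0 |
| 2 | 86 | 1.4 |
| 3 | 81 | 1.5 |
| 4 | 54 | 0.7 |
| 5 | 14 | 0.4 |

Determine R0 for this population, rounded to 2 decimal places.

2.85

lx = nx/n0 = nx/100: 1, 0.97, 0.86, 0.81, 0.54, 0.14
lx·mx by age: 0, 0, 1.204, 1.215, 0.378, 0.056
R0 = Σ lx·mx = 2.853 → 2.85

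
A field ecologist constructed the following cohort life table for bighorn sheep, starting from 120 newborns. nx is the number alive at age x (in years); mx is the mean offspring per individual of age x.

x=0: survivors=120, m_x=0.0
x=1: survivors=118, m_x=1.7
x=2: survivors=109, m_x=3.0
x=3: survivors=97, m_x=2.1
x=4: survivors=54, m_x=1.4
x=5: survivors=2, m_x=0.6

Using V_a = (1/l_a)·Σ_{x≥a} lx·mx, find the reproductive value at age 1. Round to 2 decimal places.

lx = nx/n0 = nx/120: 1, 0.98333…, 0.90833…, 0.80833…, 0.45, 0.01667…
lx·mx for x ≥ 1: 1.671667…, 2.725…, 1.6975…, 0.63, 0.01… → sum = 6.734167…
V_1 = 6.734167… / l_1 = 6.734167… / 0.983333… = 6.848305… → 6.85

6.85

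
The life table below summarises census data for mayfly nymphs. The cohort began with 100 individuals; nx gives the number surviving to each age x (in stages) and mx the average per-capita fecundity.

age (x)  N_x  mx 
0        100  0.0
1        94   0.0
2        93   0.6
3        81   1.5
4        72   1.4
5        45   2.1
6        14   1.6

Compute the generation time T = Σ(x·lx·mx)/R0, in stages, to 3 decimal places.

lx = nx/n0 = nx/100: 1, 0.94, 0.93, 0.81, 0.72, 0.45, 0.14
lx·mx: 0, 0, 0.558, 1.215, 1.008, 0.945, 0.224 → R0 = 3.95
x·lx·mx: 0, 0, 1.116, 3.645, 4.032, 4.725, 1.344 → Σ = 14.862
T = 14.862 / 3.95 = 3.762532… → 3.763

3.763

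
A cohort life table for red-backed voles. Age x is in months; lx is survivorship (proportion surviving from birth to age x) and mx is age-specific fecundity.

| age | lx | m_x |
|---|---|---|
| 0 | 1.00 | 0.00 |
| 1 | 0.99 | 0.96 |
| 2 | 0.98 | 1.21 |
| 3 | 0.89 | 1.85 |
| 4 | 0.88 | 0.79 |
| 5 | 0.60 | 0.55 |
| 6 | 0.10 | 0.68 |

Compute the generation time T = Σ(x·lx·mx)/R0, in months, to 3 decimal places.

2.687

lx·mx: 0, 0.9504, 1.1858, 1.6465, 0.6952, 0.33, 0.068 → R0 = 4.8759
x·lx·mx: 0, 0.9504, 2.3716, 4.9395, 2.7808, 1.65, 0.408 → Σ = 13.1003
T = 13.1003 / 4.8759 = 2.686745… → 2.687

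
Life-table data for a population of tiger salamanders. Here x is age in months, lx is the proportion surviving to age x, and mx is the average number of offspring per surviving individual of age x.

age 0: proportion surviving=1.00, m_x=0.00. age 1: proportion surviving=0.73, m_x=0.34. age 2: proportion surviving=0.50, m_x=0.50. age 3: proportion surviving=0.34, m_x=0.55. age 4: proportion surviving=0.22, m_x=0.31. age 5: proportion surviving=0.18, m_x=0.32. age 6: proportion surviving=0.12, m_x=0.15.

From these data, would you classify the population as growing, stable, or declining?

declining

R0 = Σ lx·mx = 0 + 0.2482 + 0.25 + 0.187 + 0.0682 + 0.0576 + 0.018 = 0.829
R0 < 1, so the population is declining.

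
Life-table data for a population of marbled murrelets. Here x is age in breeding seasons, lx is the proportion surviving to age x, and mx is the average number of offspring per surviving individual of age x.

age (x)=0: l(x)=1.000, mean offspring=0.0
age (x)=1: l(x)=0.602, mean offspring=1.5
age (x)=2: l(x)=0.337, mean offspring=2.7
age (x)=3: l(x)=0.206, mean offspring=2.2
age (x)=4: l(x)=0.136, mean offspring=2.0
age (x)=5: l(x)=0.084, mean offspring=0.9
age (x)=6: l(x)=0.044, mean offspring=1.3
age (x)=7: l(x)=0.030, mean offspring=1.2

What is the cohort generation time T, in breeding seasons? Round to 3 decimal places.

2.270

lx·mx: 0, 0.903, 0.9099, 0.4532, 0.272, 0.0756, 0.0572, 0.036 → R0 = 2.7069
x·lx·mx: 0, 0.903, 1.8198, 1.3596, 1.088, 0.378, 0.3432, 0.252 → Σ = 6.1436
T = 6.1436 / 2.7069 = 2.269607… → 2.270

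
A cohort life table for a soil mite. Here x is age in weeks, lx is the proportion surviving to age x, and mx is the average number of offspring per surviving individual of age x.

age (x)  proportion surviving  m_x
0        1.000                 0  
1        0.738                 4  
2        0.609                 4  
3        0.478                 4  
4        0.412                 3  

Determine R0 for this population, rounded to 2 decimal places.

lx·mx by age: 0, 2.952, 2.436, 1.912, 1.236
R0 = Σ lx·mx = 8.536 → 8.54

8.54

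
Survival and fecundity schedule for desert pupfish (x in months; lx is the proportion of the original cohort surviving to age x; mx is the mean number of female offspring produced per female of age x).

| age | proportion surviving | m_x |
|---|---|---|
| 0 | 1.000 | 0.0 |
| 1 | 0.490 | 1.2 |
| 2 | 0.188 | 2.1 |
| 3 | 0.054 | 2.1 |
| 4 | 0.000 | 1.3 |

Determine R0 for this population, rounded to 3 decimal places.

1.096

lx·mx by age: 0, 0.588, 0.3948, 0.1134, 0
R0 = Σ lx·mx = 1.0962 → 1.096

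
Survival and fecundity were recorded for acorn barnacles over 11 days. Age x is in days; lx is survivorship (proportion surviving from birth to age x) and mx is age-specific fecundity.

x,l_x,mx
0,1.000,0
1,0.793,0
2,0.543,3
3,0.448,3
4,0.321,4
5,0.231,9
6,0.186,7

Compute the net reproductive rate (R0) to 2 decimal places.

lx·mx by age: 0, 0, 1.629, 1.344, 1.284, 2.079, 1.302
R0 = Σ lx·mx = 7.638 → 7.64

7.64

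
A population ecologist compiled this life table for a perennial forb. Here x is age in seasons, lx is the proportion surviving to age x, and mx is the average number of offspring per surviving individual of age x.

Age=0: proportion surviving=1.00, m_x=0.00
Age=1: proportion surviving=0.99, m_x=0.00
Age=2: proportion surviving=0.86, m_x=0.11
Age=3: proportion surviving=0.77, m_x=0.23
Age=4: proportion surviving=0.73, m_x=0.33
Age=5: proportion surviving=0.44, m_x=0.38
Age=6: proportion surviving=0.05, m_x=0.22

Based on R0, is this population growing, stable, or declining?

declining

R0 = Σ lx·mx = 0 + 0 + 0.0946 + 0.1771 + 0.2409 + 0.1672 + 0.011 = 0.6908
R0 < 1, so the population is declining.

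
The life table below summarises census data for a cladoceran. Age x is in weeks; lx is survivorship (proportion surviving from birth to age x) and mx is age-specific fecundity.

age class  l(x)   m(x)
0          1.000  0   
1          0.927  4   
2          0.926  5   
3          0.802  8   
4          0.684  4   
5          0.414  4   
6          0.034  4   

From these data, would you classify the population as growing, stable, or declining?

R0 = Σ lx·mx = 0 + 3.708 + 4.63 + 6.416 + 2.736 + 1.656 + 0.136 = 19.282
R0 > 1, so the population is growing.

growing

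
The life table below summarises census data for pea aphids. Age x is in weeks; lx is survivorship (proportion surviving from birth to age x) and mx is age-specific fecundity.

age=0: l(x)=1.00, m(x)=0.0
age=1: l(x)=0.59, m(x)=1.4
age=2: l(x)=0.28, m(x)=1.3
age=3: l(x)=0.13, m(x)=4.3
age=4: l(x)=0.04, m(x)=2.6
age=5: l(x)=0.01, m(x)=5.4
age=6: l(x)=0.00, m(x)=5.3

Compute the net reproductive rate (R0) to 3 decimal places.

lx·mx by age: 0, 0.826, 0.364, 0.559, 0.104, 0.054, 0
R0 = Σ lx·mx = 1.907 → 1.907

1.907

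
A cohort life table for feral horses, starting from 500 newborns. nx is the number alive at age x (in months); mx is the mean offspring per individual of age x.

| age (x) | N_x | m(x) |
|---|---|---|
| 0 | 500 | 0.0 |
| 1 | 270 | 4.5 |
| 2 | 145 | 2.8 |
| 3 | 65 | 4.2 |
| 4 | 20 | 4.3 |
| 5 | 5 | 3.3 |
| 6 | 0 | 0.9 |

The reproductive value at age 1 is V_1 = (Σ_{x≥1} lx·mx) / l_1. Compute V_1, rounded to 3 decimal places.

lx = nx/n0 = nx/500: 1, 0.54, 0.29, 0.13, 0.04, 0.01, 0
lx·mx for x ≥ 1: 2.43, 0.812, 0.546, 0.172, 0.033, 0 → sum = 3.993
V_1 = 3.993 / l_1 = 3.993 / 0.54 = 7.394444… → 7.394

7.394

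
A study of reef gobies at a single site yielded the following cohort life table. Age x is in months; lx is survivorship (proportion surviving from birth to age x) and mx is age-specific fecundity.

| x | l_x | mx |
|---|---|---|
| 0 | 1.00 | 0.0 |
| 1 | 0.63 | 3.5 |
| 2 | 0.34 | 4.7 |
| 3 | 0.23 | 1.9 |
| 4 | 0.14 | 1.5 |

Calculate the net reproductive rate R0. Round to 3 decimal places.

lx·mx by age: 0, 2.205, 1.598, 0.437, 0.21
R0 = Σ lx·mx = 4.45 → 4.450

4.450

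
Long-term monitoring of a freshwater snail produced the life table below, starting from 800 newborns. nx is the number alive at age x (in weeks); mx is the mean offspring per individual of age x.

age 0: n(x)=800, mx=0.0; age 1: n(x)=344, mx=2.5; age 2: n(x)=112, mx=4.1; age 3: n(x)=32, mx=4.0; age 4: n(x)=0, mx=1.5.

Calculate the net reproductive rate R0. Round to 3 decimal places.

1.809

lx = nx/n0 = nx/800: 1, 0.43, 0.14, 0.04, 0
lx·mx by age: 0, 1.075, 0.574, 0.16, 0
R0 = Σ lx·mx = 1.809 → 1.809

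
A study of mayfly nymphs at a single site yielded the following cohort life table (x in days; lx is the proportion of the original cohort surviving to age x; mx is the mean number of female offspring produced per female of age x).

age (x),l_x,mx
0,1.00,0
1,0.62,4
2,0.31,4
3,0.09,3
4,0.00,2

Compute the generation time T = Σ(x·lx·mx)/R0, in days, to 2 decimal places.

lx·mx: 0, 2.48, 1.24, 0.27, 0 → R0 = 3.99
x·lx·mx: 0, 2.48, 2.48, 0.81, 0 → Σ = 5.77
T = 5.77 / 3.99 = 1.446115… → 1.45

1.45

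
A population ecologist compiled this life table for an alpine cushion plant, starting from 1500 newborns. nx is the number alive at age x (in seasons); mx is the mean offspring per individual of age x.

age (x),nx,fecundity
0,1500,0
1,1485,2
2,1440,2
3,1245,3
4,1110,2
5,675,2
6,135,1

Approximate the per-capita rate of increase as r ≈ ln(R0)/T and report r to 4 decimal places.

lx = nx/n0 = nx/1500: 1, 0.99, 0.96, 0.83, 0.74, 0.45, 0.09
R0 = Σ lx·mx = 0 + 1.98 + 1.92 + 2.49 + 1.48 + 0.9 + 0.09 = 8.86
Σ x·lx·mx = 24.25; T = 24.25/8.86 = 2.73702…
r ≈ ln(R0)/T = ln(8.86)/2.73702… = 0.797052… → 0.7971

0.7971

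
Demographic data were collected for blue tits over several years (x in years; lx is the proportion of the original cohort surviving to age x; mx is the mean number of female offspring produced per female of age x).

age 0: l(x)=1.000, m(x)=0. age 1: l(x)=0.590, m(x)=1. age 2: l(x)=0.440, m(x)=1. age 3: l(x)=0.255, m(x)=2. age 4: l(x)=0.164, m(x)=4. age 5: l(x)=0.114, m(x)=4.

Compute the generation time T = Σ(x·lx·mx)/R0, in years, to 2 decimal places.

lx·mx: 0, 0.59, 0.44, 0.51, 0.656, 0.456 → R0 = 2.652
x·lx·mx: 0, 0.59, 0.88, 1.53, 2.624, 2.28 → Σ = 7.904
T = 7.904 / 2.652 = 2.980392… → 2.98

2.98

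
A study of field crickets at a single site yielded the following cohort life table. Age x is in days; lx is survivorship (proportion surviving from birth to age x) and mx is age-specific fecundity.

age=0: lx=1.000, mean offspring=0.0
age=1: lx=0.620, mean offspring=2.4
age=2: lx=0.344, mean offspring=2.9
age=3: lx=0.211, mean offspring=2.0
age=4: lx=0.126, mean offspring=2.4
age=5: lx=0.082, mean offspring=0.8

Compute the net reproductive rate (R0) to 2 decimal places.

lx·mx by age: 0, 1.488, 0.9976, 0.422, 0.3024, 0.0656
R0 = Σ lx·mx = 3.2756 → 3.28

3.28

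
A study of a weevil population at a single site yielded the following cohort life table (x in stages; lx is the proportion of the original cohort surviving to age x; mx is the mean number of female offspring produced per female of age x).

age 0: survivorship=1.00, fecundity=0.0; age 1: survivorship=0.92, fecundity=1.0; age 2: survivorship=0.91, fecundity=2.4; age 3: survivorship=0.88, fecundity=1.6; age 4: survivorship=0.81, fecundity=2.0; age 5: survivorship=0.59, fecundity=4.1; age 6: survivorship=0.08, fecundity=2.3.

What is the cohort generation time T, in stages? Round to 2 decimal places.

3.34

lx·mx: 0, 0.92, 2.184, 1.408, 1.62, 2.419, 0.184 → R0 = 8.735
x·lx·mx: 0, 0.92, 4.368, 4.224, 6.48, 12.095, 1.104 → Σ = 29.191
T = 29.191 / 8.735 = 3.341843… → 3.34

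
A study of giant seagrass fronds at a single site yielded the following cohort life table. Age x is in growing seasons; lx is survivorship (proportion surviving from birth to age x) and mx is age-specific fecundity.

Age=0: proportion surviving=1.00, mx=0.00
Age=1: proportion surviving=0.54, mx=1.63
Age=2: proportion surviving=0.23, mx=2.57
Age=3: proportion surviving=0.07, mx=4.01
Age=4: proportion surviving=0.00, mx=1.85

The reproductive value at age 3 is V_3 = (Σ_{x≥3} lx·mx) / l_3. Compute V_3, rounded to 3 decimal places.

4.010

lx·mx for x ≥ 3: 0.2807, 0 → sum = 0.2807
V_3 = 0.2807 / l_3 = 0.2807 / 0.07 = 4.01 → 4.010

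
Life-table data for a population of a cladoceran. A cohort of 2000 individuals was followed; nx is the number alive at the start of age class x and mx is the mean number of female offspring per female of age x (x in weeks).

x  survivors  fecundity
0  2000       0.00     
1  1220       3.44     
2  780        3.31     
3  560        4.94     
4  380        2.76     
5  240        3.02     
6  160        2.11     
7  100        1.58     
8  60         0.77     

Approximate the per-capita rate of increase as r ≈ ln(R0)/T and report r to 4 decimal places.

lx = nx/n0 = nx/2000: 1, 0.61, 0.39, 0.28, 0.19, 0.12, 0.08, 0.05, 0.03
R0 = Σ lx·mx = 0 + 2.0984 + 1.2909 + 1.3832 + 0.5244 + 0.3624 + 0.1688 + 0.079 + 0.0231 = 5.9302
Σ x·lx·mx = 14.49; T = 14.49/5.9302 = 2.44343…
r ≈ ln(R0)/T = ln(5.9302)/2.44343… = 0.728509… → 0.7285

0.7285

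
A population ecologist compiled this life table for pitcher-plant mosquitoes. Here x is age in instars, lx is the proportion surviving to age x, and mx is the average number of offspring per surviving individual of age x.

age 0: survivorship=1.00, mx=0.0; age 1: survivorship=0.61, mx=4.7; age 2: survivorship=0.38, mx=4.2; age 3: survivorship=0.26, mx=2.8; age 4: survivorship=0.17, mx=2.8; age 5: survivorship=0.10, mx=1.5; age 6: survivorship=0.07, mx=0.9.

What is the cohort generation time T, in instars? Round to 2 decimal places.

1.92

lx·mx: 0, 2.867, 1.596, 0.728, 0.476, 0.15, 0.063 → R0 = 5.88
x·lx·mx: 0, 2.867, 3.192, 2.184, 1.904, 0.75, 0.378 → Σ = 11.275
T = 11.275 / 5.88 = 1.917517… → 1.92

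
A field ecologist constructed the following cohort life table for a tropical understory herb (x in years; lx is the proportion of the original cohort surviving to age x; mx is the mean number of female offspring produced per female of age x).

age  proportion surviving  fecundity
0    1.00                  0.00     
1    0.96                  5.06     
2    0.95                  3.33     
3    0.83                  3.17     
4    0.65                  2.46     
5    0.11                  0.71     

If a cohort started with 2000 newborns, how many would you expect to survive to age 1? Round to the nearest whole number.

Expected survivors = N0 · l_1 = 2000 × 0.96 = 1920 → 1920

1920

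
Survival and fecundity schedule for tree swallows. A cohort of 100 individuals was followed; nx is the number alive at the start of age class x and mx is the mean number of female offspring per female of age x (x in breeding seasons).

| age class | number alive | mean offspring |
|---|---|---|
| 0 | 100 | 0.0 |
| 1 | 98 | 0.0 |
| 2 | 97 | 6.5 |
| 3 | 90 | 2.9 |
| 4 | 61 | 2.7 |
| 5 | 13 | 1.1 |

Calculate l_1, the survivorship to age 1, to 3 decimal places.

l_1 = n_1/n_0 = 98/100 = 0.98 → 0.980

0.980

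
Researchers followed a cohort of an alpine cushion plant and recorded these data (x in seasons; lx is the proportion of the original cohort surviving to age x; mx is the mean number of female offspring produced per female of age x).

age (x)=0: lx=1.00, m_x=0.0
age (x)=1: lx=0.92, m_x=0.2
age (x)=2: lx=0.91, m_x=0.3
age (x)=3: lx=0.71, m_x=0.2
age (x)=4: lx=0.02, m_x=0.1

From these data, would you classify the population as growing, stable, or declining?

R0 = Σ lx·mx = 0 + 0.184 + 0.273 + 0.142 + 0.002 = 0.601
R0 < 1, so the population is declining.

declining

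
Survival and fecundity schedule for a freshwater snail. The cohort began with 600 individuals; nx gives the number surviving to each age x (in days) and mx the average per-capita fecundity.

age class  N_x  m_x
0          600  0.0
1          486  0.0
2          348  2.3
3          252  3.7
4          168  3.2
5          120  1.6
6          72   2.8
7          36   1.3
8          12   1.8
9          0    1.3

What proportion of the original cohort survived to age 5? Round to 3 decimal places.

0.200

l_5 = n_5/n_0 = 120/600 = 0.2 → 0.200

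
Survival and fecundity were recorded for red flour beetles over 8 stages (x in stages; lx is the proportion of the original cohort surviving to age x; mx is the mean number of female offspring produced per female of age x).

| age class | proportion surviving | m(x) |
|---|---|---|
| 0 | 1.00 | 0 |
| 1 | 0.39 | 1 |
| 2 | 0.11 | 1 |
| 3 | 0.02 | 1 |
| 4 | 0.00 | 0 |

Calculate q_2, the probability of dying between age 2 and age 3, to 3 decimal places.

0.818

q_2 = (l_2 − l_3) / l_2 = (0.11 − 0.02) / 0.11
     = 0.09 / 0.11 = 0.818182… → 0.818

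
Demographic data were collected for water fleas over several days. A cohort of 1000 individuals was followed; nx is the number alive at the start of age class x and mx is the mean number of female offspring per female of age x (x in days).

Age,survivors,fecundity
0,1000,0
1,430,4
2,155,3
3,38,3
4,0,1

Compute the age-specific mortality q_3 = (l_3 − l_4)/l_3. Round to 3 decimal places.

1.000

lx = nx/n0 = nx/1000: 1, 0.43, 0.155, 0.038, 0
q_3 = (l_3 − l_4) / l_3 = (0.038 − 0) / 0.038
     = 0.038 / 0.038 = 1 → 1.000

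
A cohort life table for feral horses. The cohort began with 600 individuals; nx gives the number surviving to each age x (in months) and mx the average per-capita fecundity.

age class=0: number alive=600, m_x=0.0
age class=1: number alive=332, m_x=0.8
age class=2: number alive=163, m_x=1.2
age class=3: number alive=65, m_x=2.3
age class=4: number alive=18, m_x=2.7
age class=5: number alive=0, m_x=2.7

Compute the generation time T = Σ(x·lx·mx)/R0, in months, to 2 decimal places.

1.97

lx = nx/n0 = nx/600: 1, 0.55333…, 0.27167…, 0.10833…, 0.03, 0
lx·mx: 0, 0.442667…, 0.326…, 0.249167…, 0.081, 0 → R0 = 1.098833…
x·lx·mx: 0, 0.442667…, 0.652…, 0.7475…, 0.324, 0 → Σ = 2.166167…
T = 2.166167… / 1.098833… = 1.971333… → 1.97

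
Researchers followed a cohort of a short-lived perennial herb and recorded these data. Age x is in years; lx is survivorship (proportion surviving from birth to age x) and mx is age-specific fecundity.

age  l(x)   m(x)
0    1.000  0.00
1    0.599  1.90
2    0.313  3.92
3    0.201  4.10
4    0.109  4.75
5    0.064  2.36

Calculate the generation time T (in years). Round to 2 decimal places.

lx·mx: 0, 1.1381, 1.22696, 0.8241, 0.51775, 0.15104 → R0 = 3.85795
x·lx·mx: 0, 1.1381, 2.45392, 2.4723, 2.071, 0.7552 → Σ = 8.89052
T = 8.89052 / 3.85795 = 2.304467… → 2.30

2.30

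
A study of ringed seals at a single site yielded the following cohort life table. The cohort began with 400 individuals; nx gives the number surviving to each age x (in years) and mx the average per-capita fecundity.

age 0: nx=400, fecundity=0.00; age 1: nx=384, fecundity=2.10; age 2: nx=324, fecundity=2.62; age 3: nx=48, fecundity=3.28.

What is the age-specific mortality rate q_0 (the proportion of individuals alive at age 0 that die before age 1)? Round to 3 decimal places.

0.040

lx = nx/n0 = nx/400: 1, 0.96, 0.81, 0.12
q_0 = (l_0 − l_1) / l_0 = (1 − 0.96) / 1
     = 0.04 / 1 = 0.04 → 0.040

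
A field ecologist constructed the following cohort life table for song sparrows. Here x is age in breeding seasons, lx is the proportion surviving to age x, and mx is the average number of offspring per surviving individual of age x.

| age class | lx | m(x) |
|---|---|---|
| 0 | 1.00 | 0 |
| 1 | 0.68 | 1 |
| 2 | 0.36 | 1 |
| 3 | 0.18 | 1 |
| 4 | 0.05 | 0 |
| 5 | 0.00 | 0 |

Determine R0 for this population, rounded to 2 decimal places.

1.22

lx·mx by age: 0, 0.68, 0.36, 0.18, 0, 0
R0 = Σ lx·mx = 1.22 → 1.22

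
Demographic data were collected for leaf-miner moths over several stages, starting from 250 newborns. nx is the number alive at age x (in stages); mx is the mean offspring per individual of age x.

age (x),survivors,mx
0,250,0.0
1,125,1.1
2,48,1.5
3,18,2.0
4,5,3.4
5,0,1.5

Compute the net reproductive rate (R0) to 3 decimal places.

1.050

lx = nx/n0 = nx/250: 1, 0.5, 0.192, 0.072, 0.02, 0
lx·mx by age: 0, 0.55, 0.288, 0.144, 0.068, 0
R0 = Σ lx·mx = 1.05 → 1.050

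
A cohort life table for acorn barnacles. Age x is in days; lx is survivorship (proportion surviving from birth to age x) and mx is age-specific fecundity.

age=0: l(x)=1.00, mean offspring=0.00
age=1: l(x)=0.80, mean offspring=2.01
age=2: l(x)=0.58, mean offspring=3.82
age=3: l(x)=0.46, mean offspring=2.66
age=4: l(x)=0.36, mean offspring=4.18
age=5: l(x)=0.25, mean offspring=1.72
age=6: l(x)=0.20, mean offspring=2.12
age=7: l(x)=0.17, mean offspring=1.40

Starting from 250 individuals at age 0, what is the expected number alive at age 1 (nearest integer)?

200

Expected survivors = N0 · l_1 = 250 × 0.80 = 200 → 200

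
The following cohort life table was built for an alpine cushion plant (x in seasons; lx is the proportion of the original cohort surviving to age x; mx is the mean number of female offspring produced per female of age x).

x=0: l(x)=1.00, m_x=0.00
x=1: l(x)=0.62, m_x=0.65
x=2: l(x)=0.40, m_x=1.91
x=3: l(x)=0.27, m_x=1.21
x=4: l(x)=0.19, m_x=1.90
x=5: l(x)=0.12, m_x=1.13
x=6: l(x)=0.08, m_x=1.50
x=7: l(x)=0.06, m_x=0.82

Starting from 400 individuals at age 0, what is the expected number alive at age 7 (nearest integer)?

24

Expected survivors = N0 · l_7 = 400 × 0.06 = 24 → 24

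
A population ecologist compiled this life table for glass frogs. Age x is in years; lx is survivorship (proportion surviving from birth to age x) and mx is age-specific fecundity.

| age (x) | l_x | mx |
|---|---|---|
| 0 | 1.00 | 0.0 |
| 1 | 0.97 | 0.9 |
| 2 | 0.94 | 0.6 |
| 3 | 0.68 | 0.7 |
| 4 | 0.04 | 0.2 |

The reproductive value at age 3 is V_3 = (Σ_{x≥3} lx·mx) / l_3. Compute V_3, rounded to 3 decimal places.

lx·mx for x ≥ 3: 0.476, 0.008 → sum = 0.484
V_3 = 0.484 / l_3 = 0.484 / 0.68 = 0.711765… → 0.712

0.712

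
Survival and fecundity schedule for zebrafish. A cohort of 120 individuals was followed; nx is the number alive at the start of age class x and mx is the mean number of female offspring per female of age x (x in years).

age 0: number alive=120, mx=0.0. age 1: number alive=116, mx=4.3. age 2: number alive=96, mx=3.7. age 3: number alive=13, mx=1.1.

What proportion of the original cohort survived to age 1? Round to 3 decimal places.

0.967

l_1 = n_1/n_0 = 116/120 = 0.966667… → 0.967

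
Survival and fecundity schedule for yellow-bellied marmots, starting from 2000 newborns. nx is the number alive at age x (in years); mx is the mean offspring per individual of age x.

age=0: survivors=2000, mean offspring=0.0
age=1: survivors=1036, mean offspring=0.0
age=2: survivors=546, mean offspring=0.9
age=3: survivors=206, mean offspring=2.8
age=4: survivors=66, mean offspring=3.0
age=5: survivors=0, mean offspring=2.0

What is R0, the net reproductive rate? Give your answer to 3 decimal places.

0.633

lx = nx/n0 = nx/2000: 1, 0.518, 0.273, 0.103, 0.033, 0
lx·mx by age: 0, 0, 0.2457, 0.2884, 0.099, 0
R0 = Σ lx·mx = 0.6331 → 0.633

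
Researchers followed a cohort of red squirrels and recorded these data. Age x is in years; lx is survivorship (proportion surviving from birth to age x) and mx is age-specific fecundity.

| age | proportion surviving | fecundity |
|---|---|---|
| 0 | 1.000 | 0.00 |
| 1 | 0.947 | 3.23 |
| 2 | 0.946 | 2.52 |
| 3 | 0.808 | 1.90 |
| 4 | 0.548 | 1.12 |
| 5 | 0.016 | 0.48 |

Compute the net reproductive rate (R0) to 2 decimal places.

7.60

lx·mx by age: 0, 3.05881, 2.38392, 1.5352, 0.61376, 0.00768
R0 = Σ lx·mx = 7.59937 → 7.60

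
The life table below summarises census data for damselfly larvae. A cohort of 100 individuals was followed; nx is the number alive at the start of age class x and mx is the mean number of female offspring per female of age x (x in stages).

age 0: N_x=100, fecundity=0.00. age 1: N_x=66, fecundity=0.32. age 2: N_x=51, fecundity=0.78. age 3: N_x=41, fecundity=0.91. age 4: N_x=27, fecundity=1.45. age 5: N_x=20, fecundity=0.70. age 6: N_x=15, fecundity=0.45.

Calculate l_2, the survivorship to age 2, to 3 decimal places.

l_2 = n_2/n_0 = 51/100 = 0.51 → 0.510

0.510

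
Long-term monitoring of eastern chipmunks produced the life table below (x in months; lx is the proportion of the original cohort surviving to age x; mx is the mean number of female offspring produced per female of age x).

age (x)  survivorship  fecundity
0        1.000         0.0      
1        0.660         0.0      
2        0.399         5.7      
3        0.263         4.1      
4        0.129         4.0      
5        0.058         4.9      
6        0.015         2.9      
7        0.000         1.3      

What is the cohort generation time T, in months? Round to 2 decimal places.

2.75

lx·mx: 0, 0, 2.2743, 1.0783, 0.516, 0.2842, 0.0435, 0 → R0 = 4.1963
x·lx·mx: 0, 0, 4.5486, 3.2349, 2.064, 1.421, 0.261, 0 → Σ = 11.5295
T = 11.5295 / 4.1963 = 2.747539… → 2.75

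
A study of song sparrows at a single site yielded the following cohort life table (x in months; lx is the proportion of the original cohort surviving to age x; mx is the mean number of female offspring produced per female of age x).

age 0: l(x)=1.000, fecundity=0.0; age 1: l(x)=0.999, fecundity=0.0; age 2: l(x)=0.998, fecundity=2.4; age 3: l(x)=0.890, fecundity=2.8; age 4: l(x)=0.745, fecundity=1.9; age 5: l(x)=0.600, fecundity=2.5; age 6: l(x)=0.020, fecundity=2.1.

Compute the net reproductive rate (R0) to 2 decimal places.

lx·mx by age: 0, 0, 2.3952, 2.492, 1.4155, 1.5, 0.042
R0 = Σ lx·mx = 7.8447 → 7.84

7.84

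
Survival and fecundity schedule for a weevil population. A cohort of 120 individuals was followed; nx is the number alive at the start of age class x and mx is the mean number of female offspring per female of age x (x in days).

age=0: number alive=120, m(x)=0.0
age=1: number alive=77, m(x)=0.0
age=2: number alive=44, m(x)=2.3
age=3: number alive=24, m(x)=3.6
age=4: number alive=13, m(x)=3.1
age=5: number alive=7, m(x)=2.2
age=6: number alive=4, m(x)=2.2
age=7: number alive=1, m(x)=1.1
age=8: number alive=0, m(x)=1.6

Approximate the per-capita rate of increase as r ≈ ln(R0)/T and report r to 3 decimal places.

lx = nx/n0 = nx/120: 1, 0.64167…, 0.36667…, 0.2, 0.10833…, 0.05833…, 0.03333…, 0.00833…, 0
R0 = Σ lx·mx = 0 + 0 + 0.84333… + 0.72 + 0.33583… + 0.12833… + 0.07333… + 0.00917… + 0 = 2.11…
Σ x·lx·mx = 6.335833…; T = 6.335833…/2.11… = 3.00276…
r ≈ ln(R0)/T = ln(2.11…)/3.00276… = 0.24867… → 0.249

0.249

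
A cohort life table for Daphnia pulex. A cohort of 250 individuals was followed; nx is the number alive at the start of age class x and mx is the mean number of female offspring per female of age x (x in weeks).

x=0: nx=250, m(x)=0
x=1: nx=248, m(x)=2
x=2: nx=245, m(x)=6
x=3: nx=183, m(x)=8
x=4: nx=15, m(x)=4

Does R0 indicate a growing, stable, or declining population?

growing

lx = nx/n0 = nx/250: 1, 0.992, 0.98, 0.732, 0.06
R0 = Σ lx·mx = 0 + 1.984 + 5.88 + 5.856 + 0.24 = 13.96
R0 > 1, so the population is growing.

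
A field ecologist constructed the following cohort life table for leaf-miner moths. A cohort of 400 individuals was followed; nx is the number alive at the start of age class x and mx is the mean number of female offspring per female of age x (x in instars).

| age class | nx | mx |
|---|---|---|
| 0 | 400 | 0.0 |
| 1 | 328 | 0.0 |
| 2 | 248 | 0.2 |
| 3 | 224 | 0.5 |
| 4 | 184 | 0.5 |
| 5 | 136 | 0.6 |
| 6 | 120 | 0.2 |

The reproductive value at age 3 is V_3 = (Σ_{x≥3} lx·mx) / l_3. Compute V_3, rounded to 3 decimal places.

lx = nx/n0 = nx/400: 1, 0.82, 0.62, 0.56, 0.46, 0.34, 0.3
lx·mx for x ≥ 3: 0.28, 0.23, 0.204, 0.06 → sum = 0.774
V_3 = 0.774 / l_3 = 0.774 / 0.56 = 1.382143… → 1.382

1.382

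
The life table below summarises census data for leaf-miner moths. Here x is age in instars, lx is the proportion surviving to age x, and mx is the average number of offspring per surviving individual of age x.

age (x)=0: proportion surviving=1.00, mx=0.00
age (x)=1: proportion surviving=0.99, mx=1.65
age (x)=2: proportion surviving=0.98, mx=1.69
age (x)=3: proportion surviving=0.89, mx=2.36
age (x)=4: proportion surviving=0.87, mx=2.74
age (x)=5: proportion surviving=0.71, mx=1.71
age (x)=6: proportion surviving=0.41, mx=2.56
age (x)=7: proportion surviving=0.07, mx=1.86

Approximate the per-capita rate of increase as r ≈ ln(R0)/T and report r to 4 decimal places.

0.6923

R0 = Σ lx·mx = 0 + 1.6335 + 1.6562 + 2.1004 + 2.3838 + 1.2141 + 1.0496 + 0.1302 = 10.1678
Σ x·lx·mx = 34.0618; T = 34.0618/10.1678 = 3.34997…
r ≈ ln(R0)/T = ln(10.1678)/3.34997… = 0.692313… → 0.6923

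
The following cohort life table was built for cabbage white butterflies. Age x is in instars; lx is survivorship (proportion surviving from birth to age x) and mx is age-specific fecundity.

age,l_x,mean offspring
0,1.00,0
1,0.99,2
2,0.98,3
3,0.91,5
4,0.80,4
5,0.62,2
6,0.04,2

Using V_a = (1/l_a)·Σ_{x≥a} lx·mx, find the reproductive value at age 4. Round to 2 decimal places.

5.65

lx·mx for x ≥ 4: 3.2, 1.24, 0.08 → sum = 4.52
V_4 = 4.52 / l_4 = 4.52 / 0.8 = 5.65 → 5.65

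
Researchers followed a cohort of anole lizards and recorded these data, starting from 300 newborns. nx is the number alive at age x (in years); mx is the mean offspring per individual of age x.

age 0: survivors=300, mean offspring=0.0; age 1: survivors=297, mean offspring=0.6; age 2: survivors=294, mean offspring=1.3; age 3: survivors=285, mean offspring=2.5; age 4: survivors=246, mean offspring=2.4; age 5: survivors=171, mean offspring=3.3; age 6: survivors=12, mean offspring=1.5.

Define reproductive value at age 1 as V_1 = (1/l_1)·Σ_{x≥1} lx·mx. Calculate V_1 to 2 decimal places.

8.23

lx = nx/n0 = nx/300: 1, 0.99, 0.98, 0.95, 0.82, 0.57, 0.04
lx·mx for x ≥ 1: 0.594, 1.274, 2.375, 1.968, 1.881, 0.06 → sum = 8.152
V_1 = 8.152 / l_1 = 8.152 / 0.99 = 8.234343… → 8.23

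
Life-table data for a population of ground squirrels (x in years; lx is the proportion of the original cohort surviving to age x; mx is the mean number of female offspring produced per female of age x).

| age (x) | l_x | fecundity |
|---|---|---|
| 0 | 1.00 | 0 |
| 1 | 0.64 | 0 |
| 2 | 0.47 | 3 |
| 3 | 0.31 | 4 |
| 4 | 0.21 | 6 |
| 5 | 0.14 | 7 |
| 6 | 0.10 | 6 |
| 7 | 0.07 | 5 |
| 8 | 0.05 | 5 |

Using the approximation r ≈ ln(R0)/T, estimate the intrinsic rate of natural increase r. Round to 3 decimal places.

R0 = Σ lx·mx = 0 + 0 + 1.41 + 1.24 + 1.26 + 0.98 + 0.6 + 0.35 + 0.25 = 6.09
Σ x·lx·mx = 24.53; T = 24.53/6.09 = 4.02791…
r ≈ ln(R0)/T = ln(6.09)/4.02791… = 0.44853… → 0.449

0.449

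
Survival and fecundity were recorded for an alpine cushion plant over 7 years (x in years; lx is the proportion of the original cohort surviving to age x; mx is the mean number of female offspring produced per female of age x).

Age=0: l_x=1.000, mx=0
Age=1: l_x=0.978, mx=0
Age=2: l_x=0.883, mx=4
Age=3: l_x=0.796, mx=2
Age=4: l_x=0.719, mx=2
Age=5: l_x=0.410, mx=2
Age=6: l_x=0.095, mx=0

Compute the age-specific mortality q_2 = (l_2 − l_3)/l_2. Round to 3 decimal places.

q_2 = (l_2 − l_3) / l_2 = (0.883 − 0.796) / 0.883
     = 0.087 / 0.883 = 0.098528… → 0.099

0.099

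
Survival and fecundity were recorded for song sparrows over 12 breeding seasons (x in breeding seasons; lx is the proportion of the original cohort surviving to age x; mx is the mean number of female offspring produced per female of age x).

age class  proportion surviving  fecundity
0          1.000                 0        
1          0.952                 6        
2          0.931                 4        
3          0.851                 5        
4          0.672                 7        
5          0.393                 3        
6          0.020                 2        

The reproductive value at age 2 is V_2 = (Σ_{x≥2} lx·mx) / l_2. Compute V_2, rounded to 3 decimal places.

lx·mx for x ≥ 2: 3.724, 4.255, 4.704, 1.179, 0.04 → sum = 13.902
V_2 = 13.902 / l_2 = 13.902 / 0.931 = 14.932331… → 14.932

14.932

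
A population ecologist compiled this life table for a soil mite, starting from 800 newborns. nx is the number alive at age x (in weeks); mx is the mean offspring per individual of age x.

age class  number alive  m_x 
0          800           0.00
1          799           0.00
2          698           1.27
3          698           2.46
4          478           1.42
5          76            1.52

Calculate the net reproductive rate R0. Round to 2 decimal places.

4.25

lx = nx/n0 = nx/800: 1, 0.99875, 0.8725, 0.8725, 0.5975, 0.095
lx·mx by age: 0, 0, 1.108075, 2.14635, 0.84845, 0.1444
R0 = Σ lx·mx = 4.247275… → 4.25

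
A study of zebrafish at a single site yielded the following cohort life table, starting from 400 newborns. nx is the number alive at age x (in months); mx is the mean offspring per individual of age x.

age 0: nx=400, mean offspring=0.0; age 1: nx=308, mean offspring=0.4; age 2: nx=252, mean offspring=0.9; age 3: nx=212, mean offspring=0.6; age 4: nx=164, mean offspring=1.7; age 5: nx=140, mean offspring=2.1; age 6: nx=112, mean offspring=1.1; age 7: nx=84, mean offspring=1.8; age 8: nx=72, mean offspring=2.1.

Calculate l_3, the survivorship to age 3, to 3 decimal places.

l_3 = n_3/n_0 = 212/400 = 0.53 → 0.530

0.530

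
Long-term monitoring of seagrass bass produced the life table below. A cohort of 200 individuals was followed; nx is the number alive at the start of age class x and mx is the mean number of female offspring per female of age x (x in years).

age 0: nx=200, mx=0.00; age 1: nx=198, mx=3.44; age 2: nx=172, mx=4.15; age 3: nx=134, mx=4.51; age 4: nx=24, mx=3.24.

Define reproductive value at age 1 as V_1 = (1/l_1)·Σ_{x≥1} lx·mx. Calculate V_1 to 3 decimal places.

10.490

lx = nx/n0 = nx/200: 1, 0.99, 0.86, 0.67, 0.12
lx·mx for x ≥ 1: 3.4056, 3.569, 3.0217, 0.3888 → sum = 10.3851
V_1 = 10.3851 / l_1 = 10.3851 / 0.99 = 10.49 → 10.490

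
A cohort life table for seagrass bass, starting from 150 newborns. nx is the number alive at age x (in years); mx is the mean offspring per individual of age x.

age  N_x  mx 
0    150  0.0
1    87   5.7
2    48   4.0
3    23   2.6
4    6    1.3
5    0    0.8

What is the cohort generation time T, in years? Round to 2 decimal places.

1.44

lx = nx/n0 = nx/150: 1, 0.58, 0.32, 0.15333…, 0.04, 0
lx·mx: 0, 3.306, 1.28, 0.398667…, 0.052, 0 → R0 = 5.036667…
x·lx·mx: 0, 3.306, 2.56, 1.196…, 0.208, 0 → Σ = 7.27…
T = 7.27… / 5.036667… = 1.443415… → 1.44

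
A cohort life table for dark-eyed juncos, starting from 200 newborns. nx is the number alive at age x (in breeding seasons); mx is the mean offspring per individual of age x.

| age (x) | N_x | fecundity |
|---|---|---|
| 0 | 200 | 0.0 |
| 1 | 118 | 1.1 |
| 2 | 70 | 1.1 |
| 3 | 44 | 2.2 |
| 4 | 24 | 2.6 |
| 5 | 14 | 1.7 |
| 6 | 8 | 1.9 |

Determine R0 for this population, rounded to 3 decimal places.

2.025

lx = nx/n0 = nx/200: 1, 0.59, 0.35, 0.22, 0.12, 0.07, 0.04
lx·mx by age: 0, 0.649, 0.385, 0.484, 0.312, 0.119, 0.076
R0 = Σ lx·mx = 2.025 → 2.025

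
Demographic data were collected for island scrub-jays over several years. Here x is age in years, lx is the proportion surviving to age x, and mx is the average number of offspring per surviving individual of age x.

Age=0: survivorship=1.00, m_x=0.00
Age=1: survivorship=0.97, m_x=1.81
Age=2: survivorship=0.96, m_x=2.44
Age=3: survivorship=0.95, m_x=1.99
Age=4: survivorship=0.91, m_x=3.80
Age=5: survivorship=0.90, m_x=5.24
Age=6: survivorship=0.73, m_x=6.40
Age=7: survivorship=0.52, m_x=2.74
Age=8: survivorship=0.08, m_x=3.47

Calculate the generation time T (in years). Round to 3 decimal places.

4.370

lx·mx: 0, 1.7557, 2.3424, 1.8905, 3.458, 4.716, 4.672, 1.4248, 0.2776 → R0 = 20.537
x·lx·mx: 0, 1.7557, 4.6848, 5.6715, 13.832, 23.58, 28.032, 9.9736, 2.2208 → Σ = 89.7504
T = 89.7504 / 20.537 = 4.370181… → 4.370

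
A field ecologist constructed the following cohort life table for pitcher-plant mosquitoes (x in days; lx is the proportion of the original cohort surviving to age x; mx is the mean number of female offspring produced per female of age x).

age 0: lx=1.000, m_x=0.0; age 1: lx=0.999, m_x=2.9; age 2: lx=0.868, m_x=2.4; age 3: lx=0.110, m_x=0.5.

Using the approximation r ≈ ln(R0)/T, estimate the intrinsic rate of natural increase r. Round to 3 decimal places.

R0 = Σ lx·mx = 0 + 2.8971 + 2.0832 + 0.055 = 5.0353
Σ x·lx·mx = 7.2285; T = 7.2285/5.0353 = 1.43556…
r ≈ ln(R0)/T = ln(5.0353)/1.43556… = 1.12602… → 1.126

1.126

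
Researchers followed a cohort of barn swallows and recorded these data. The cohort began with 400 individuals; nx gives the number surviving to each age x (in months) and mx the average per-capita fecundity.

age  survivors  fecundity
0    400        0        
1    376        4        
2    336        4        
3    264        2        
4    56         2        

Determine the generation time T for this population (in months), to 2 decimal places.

lx = nx/n0 = nx/400: 1, 0.94, 0.84, 0.66, 0.14
lx·mx: 0, 3.76, 3.36, 1.32, 0.28 → R0 = 8.72
x·lx·mx: 0, 3.76, 6.72, 3.96, 1.12 → Σ = 15.56
T = 15.56 / 8.72 = 1.784404… → 1.78

1.78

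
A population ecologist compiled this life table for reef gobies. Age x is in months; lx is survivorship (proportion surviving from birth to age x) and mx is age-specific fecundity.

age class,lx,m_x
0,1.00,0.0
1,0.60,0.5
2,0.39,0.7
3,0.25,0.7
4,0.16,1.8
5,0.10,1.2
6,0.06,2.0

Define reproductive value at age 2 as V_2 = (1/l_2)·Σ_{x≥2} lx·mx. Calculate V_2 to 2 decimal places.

2.50

lx·mx for x ≥ 2: 0.273, 0.175, 0.288, 0.12, 0.12 → sum = 0.976
V_2 = 0.976 / l_2 = 0.976 / 0.39 = 2.502564… → 2.50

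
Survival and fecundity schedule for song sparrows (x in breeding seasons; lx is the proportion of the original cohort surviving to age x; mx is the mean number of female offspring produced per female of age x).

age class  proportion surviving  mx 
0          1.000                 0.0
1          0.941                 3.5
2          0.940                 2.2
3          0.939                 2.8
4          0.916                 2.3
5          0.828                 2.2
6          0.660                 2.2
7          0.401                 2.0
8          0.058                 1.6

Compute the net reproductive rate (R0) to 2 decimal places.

14.27

lx·mx by age: 0, 3.2935, 2.068, 2.6292, 2.1068, 1.8216, 1.452, 0.802, 0.0928
R0 = Σ lx·mx = 14.2659 → 14.27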